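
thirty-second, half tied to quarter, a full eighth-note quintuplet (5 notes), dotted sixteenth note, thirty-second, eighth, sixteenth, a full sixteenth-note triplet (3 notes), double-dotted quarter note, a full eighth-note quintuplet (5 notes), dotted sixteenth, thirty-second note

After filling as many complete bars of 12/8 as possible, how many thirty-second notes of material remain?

41

One bar of 12/8 = 48 thirty-second notes.
Convert each value to thirty-second notes: thirty-second = 1; half tied to quarter (half + quarter) = 24; a full eighth-note quintuplet (5 notes) (five quintuplet eighths span one half) = 16; dotted sixteenth note = 3; thirty-second = 1; eighth = 4; sixteenth = 2; a full sixteenth-note triplet (3 notes) (three triplet sixteenths span one eighth) = 4; double-dotted quarter note = 14; a full eighth-note quintuplet (5 notes) (five quintuplet eighths span one half) = 16; dotted sixteenth = 3; thirty-second note = 1.
Adding: 1 + 24 + 16 + 3 + 1 + 4 + 2 + 4 + 14 + 16 + 3 + 1 = 89.
89 ÷ 48 = 1 complete bar with 41 thirty-second notes remaining.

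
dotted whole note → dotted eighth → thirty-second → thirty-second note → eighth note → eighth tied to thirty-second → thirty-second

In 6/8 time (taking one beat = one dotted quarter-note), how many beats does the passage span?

5.5

One dotted quarter-note beat = 12 thirty-second notes.
Express everything in thirty-second notes: dotted whole note = 48; dotted eighth = 6; thirty-second = 1; thirty-second note = 1; eighth note = 4; eighth tied to thirty-second (eighth + thirty-second) = 5; thirty-second = 1.
Sum: 48 + 6 + 1 + 1 + 4 + 5 + 1 = 66.
66 ÷ 12 = 5.5 beats.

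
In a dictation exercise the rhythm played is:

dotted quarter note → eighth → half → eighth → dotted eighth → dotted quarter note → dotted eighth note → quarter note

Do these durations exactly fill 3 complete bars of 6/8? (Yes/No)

No

One bar of 6/8 = 12 sixteenth notes, so 3 bars = 36.
Each duration in sixteenth notes: dotted quarter note = 6; eighth = 2; half = 8; eighth = 2; dotted eighth = 3; dotted quarter note = 6; dotted eighth note = 3; quarter note = 4.
Total: 6 + 2 + 8 + 2 + 3 + 6 + 3 + 4 = 34.
34 falls short of 36, so the answer is No.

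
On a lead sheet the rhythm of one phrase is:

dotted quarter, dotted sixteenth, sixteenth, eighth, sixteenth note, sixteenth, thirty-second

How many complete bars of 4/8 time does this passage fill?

One bar of 4/8 = 16 thirty-second notes.
Each duration in thirty-second notes: dotted quarter = 12; dotted sixteenth = 3; sixteenth = 2; eighth = 4; sixteenth note = 2; sixteenth = 2; thirty-second = 1.
Altogether 12 + 3 + 2 + 4 + 2 + 2 + 1 = 26.
26 ÷ 16 = 1 complete bar with 10 left over.

1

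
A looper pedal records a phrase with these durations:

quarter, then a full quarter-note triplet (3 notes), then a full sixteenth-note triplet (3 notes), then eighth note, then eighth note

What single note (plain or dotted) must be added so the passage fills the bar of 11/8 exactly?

The bar of 11/8 = 11 eighth notes.
In eighth notes: quarter = 2; a full quarter-note triplet (3 notes) (three triplet quarters span one half) = 4; a full sixteenth-note triplet (3 notes) (three triplet sixteenths span one eighth) = 1; eighth note = 1; eighth note = 1.
Sum: 2 + 4 + 1 + 1 + 1 = 9.
Remaining: 11 − 9 = 2 eighth notes, which is a quarter note.

quarter note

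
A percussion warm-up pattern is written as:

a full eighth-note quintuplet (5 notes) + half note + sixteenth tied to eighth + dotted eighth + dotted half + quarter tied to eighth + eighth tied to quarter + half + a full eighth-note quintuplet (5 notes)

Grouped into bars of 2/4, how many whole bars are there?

7

One bar of 2/4 = 8 sixteenth notes.
Working in sixteenth notes: a full eighth-note quintuplet (5 notes) (five quintuplet eighths span one half) = 8; half note = 8; sixteenth tied to eighth (sixteenth + eighth) = 3; dotted eighth = 3; dotted half = 12; quarter tied to eighth (quarter + eighth) = 6; eighth tied to quarter (eighth + quarter) = 6; half = 8; a full eighth-note quintuplet (5 notes) (five quintuplet eighths span one half) = 8.
Altogether 8 + 8 + 3 + 3 + 12 + 6 + 6 + 8 + 8 = 62.
62 ÷ 8 = 7 complete bars with 6 left over.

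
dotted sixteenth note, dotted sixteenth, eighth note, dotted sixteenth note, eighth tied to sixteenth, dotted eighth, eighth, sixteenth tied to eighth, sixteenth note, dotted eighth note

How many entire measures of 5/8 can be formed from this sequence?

2

One bar of 5/8 = 20 thirty-second notes.
Working in thirty-second notes: dotted sixteenth note = 3; dotted sixteenth = 3; eighth note = 4; dotted sixteenth note = 3; eighth tied to sixteenth (eighth + sixteenth) = 6; dotted eighth = 6; eighth = 4; sixteenth tied to eighth (sixteenth + eighth) = 6; sixteenth note = 2; dotted eighth note = 6.
Adding: 3 + 3 + 4 + 3 + 6 + 6 + 4 + 6 + 2 + 6 = 43.
43 ÷ 20 = 2 complete bars with 3 left over.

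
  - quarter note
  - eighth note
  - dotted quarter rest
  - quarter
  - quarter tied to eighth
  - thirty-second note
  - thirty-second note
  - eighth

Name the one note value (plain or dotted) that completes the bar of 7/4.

The bar of 7/4 = 56 thirty-second notes.
Convert each value to thirty-second notes: quarter note = 8; eighth note = 4; dotted quarter rest = 12; quarter = 8; quarter tied to eighth (quarter + eighth) = 12; thirty-second note = 1; thirty-second note = 1; eighth = 4.
Adding: 8 + 4 + 12 + 8 + 12 + 1 + 1 + 4 = 50.
Remaining: 56 − 50 = 6 thirty-second notes, which is a dotted eighth note.

dotted eighth note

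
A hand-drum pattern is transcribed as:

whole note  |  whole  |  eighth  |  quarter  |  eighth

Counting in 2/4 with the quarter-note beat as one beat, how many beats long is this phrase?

One quarter-note beat = 2 eighth notes.
In eighth notes: whole note = 8; whole = 8; eighth = 1; quarter = 2; eighth = 1.
Altogether 8 + 8 + 1 + 2 + 1 = 20.
20 ÷ 2 = 10 beats.

10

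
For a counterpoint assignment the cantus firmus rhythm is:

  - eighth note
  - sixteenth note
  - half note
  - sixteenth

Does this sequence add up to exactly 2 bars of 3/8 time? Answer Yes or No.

One bar of 3/8 = 6 sixteenth notes, so 2 bars = 12.
Each duration in sixteenth notes: eighth note = 2; sixteenth note = 1; half note = 8; sixteenth = 1.
Sum: 2 + 1 + 8 + 1 = 12.
12 equals 12, so the answer is Yes.

Yes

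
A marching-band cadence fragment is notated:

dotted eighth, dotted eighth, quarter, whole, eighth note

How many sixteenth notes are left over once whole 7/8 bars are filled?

0

One bar of 7/8 = 14 sixteenth notes.
Working in sixteenth notes: dotted eighth = 3; dotted eighth = 3; quarter = 4; whole = 16; eighth note = 2.
Altogether 3 + 3 + 4 + 16 + 2 = 28.
28 ÷ 14 = 2 complete bars with 0 sixteenth notes remaining.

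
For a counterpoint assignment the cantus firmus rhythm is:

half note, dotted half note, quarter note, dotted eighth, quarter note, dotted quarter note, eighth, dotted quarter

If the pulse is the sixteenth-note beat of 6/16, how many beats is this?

One sixteenth-note beat = 2 thirty-second notes.
Working in thirty-second notes: half note = 16; dotted half note = 24; quarter note = 8; dotted eighth = 6; quarter note = 8; dotted quarter note = 12; eighth = 4; dotted quarter = 12.
Total: 16 + 24 + 8 + 6 + 8 + 12 + 4 + 12 = 90.
90 ÷ 2 = 45 beats.

45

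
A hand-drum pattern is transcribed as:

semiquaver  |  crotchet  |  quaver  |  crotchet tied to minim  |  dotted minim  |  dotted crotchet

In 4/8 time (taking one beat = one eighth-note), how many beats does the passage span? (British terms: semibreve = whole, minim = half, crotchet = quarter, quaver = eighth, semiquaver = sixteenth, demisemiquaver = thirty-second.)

18.5

One eighth-note beat = 2 sixteenth notes.
Each duration in sixteenth notes: semiquaver = 1; crotchet = 4; quaver = 2; crotchet tied to minim (crotchet + minim) = 12; dotted minim = 12; dotted crotchet = 6.
Sum: 1 + 4 + 2 + 12 + 12 + 6 = 37.
37 ÷ 2 = 18.5 beats.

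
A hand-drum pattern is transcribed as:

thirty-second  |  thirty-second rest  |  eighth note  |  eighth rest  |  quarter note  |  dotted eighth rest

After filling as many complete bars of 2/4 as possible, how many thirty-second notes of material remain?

8

One bar of 2/4 = 16 thirty-second notes.
Convert each value to thirty-second notes: thirty-second = 1; thirty-second rest = 1; eighth note = 4; eighth rest = 4; quarter note = 8; dotted eighth rest = 6.
Adding: 1 + 1 + 4 + 4 + 8 + 6 = 24.
24 ÷ 16 = 1 complete bar with 8 thirty-second notes remaining.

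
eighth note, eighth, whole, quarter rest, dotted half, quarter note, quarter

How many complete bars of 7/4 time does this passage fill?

One bar of 7/4 = 14 eighth notes.
Working in eighth notes: eighth note = 1; eighth = 1; whole = 8; quarter rest = 2; dotted half = 6; quarter note = 2; quarter = 2.
Altogether 1 + 1 + 8 + 2 + 6 + 2 + 2 = 22.
22 ÷ 14 = 1 complete bar with 8 left over.

1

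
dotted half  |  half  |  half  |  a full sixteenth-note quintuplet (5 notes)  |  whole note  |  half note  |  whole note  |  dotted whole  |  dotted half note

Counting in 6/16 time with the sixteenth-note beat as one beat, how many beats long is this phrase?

One sixteenth-note beat = 2 thirty-second notes.
Working in thirty-second notes: dotted half = 24; half = 16; half = 16; a full sixteenth-note quintuplet (5 notes) (five quintuplet sixteenths span one quarter) = 8; whole note = 32; half note = 16; whole note = 32; dotted whole = 48; dotted half note = 24.
Sum: 24 + 16 + 16 + 8 + 32 + 16 + 32 + 48 + 24 = 216.
216 ÷ 2 = 108 beats.

108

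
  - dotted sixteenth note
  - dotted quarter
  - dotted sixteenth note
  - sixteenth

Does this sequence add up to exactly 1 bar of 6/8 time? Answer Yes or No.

One bar of 6/8 = 24 thirty-second notes.
Each duration in thirty-second notes: dotted sixteenth note = 3; dotted quarter = 12; dotted sixteenth note = 3; sixteenth = 2.
Altogether 3 + 12 + 3 + 2 = 20.
20 falls short of 24, so the answer is No.

No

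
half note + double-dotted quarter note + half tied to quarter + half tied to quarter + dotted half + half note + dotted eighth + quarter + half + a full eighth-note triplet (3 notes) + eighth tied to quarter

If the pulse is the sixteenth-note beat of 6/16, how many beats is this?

84

One sixteenth-note beat = 2 thirty-second notes.
Express everything in thirty-second notes: half note = 16; double-dotted quarter note = 14; half tied to quarter (half + quarter) = 24; half tied to quarter (half + quarter) = 24; dotted half = 24; half note = 16; dotted eighth = 6; quarter = 8; half = 16; a full eighth-note triplet (3 notes) (three triplet eighths span one quarter) = 8; eighth tied to quarter (eighth + quarter) = 12.
Total: 16 + 14 + 24 + 24 + 24 + 16 + 6 + 8 + 16 + 8 + 12 = 168.
168 ÷ 2 = 84 beats.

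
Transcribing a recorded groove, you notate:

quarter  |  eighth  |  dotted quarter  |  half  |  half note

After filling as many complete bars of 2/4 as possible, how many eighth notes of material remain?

2

One bar of 2/4 = 4 eighth notes.
Convert each value to eighth notes: quarter = 2; eighth = 1; dotted quarter = 3; half = 4; half note = 4.
Altogether 2 + 1 + 3 + 4 + 4 = 14.
14 ÷ 4 = 3 complete bars with 2 eighth notes remaining.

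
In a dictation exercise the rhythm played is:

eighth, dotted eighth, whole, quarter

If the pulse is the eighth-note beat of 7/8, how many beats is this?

One eighth-note beat = 2 sixteenth notes.
In sixteenth notes: eighth = 2; dotted eighth = 3; whole = 16; quarter = 4.
Total: 2 + 3 + 16 + 4 = 25.
25 ÷ 2 = 12.5 beats.

12.5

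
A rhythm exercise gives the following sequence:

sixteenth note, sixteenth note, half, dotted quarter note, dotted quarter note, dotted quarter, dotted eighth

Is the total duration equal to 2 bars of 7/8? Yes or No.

One bar of 7/8 = 14 sixteenth notes, so 2 bars = 28.
Working in sixteenth notes: sixteenth note = 1; sixteenth note = 1; half = 8; dotted quarter note = 6; dotted quarter note = 6; dotted quarter = 6; dotted eighth = 3.
Altogether 1 + 1 + 8 + 6 + 6 + 6 + 3 = 31.
31 exceeds 28, so the answer is No.

No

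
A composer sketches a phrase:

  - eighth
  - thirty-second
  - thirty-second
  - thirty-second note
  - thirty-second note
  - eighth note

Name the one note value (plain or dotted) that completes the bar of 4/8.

eighth note

The bar of 4/8 = 16 thirty-second notes.
Convert each value to thirty-second notes: eighth = 4; thirty-second = 1; thirty-second = 1; thirty-second note = 1; thirty-second note = 1; eighth note = 4.
Altogether 4 + 1 + 1 + 1 + 1 + 4 = 12.
Remaining: 16 − 12 = 4 thirty-second notes, which is a eighth note.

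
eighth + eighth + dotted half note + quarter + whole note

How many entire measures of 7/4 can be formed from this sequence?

1

One bar of 7/4 = 14 eighth notes.
Convert each value to eighth notes: eighth = 1; eighth = 1; dotted half note = 6; quarter = 2; whole note = 8.
Sum: 1 + 1 + 6 + 2 + 8 = 18.
18 ÷ 14 = 1 complete bar with 4 left over.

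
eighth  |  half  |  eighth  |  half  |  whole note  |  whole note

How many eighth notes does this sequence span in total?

Each duration in eighth notes: eighth = 1; half = 4; eighth = 1; half = 4; whole note = 8; whole note = 8.
Adding: 1 + 4 + 1 + 4 + 8 + 8 = 26 eighth notes.

26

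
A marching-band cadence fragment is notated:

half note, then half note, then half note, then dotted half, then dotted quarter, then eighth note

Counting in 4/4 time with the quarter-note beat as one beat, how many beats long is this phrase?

11

One quarter-note beat = 2 eighth notes.
In eighth notes: half note = 4; half note = 4; half note = 4; dotted half = 6; dotted quarter = 3; eighth note = 1.
Sum: 4 + 4 + 4 + 6 + 3 + 1 = 22.
22 ÷ 2 = 11 beats.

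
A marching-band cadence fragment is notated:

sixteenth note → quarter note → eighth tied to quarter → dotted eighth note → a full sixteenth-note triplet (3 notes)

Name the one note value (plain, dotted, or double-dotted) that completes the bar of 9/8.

eighth note

The bar of 9/8 = 18 sixteenth notes.
Each duration in sixteenth notes: sixteenth note = 1; quarter note = 4; eighth tied to quarter (eighth + quarter) = 6; dotted eighth note = 3; a full sixteenth-note triplet (3 notes) (three triplet sixteenths span one eighth) = 2.
Adding: 1 + 4 + 6 + 3 + 2 = 16.
Remaining: 18 − 16 = 2 sixteenth notes, which is a eighth note.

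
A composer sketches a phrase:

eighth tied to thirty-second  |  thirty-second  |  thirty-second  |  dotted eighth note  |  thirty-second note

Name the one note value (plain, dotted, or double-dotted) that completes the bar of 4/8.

sixteenth note

The bar of 4/8 = 16 thirty-second notes.
Express everything in thirty-second notes: eighth tied to thirty-second (eighth + thirty-second) = 5; thirty-second = 1; thirty-second = 1; dotted eighth note = 6; thirty-second note = 1.
Sum: 5 + 1 + 1 + 6 + 1 = 14.
Remaining: 16 − 14 = 2 thirty-second notes, which is a sixteenth note.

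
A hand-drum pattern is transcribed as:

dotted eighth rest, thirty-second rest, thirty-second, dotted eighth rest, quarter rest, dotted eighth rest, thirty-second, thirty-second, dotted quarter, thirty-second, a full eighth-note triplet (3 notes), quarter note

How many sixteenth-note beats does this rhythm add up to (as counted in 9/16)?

One sixteenth-note beat = 2 thirty-second notes.
Express everything in thirty-second notes: dotted eighth rest = 6; thirty-second rest = 1; thirty-second = 1; dotted eighth rest = 6; quarter rest = 8; dotted eighth rest = 6; thirty-second = 1; thirty-second = 1; dotted quarter = 12; thirty-second = 1; a full eighth-note triplet (3 notes) (three triplet eighths span one quarter) = 8; quarter note = 8.
Altogether 6 + 1 + 1 + 6 + 8 + 6 + 1 + 1 + 12 + 1 + 8 + 8 = 59.
59 ÷ 2 = 29.5 beats.

29.5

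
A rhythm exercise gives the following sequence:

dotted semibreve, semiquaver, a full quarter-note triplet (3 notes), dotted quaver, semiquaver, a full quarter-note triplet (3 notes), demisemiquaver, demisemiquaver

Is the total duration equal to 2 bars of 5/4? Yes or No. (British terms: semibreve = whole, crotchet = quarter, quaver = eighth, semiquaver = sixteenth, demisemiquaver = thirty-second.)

One bar of 5/4 = 40 thirty-second notes, so 2 bars = 80.
In thirty-second notes: dotted semibreve = 48; semiquaver = 2; a full quarter-note triplet (3 notes) (three triplet quarters span one half) = 16; dotted quaver = 6; semiquaver = 2; a full quarter-note triplet (3 notes) (three triplet quarters span one half) = 16; demisemiquaver = 1; demisemiquaver = 1.
Sum: 48 + 2 + 16 + 6 + 2 + 16 + 1 + 1 = 92.
92 exceeds 80, so the answer is No.

No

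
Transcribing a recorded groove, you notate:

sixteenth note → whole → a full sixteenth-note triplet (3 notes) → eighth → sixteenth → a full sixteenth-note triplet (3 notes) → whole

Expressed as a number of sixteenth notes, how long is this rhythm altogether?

Working in sixteenth notes: sixteenth note = 1; whole = 16; a full sixteenth-note triplet (3 notes) (three triplet sixteenths span one eighth) = 2; eighth = 2; sixteenth = 1; a full sixteenth-note triplet (3 notes) (three triplet sixteenths span one eighth) = 2; whole = 16.
Adding: 1 + 16 + 2 + 2 + 1 + 2 + 16 = 40 sixteenth notes.

40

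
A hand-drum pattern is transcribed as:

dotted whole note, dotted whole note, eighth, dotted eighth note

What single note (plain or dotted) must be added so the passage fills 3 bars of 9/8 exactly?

sixteenth note

3 bars of 9/8 = 54 sixteenth notes.
Express everything in sixteenth notes: dotted whole note = 24; dotted whole note = 24; eighth = 2; dotted eighth note = 3.
Sum: 24 + 24 + 2 + 3 = 53.
Remaining: 54 − 53 = 1 sixteenth note, which is a sixteenth note.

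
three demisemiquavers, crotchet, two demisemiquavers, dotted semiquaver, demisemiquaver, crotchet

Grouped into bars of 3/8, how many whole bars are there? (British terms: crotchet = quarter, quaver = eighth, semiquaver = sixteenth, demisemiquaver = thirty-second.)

One bar of 3/8 = 12 thirty-second notes.
In thirty-second notes: demisemiquaver = 1; demisemiquaver = 1; demisemiquaver = 1; crotchet = 8; demisemiquaver = 1; demisemiquaver = 1; dotted semiquaver = 3; demisemiquaver = 1; crotchet = 8.
Total: 1 + 1 + 1 + 8 + 1 + 1 + 3 + 1 + 8 = 25.
25 ÷ 12 = 2 complete bars with 1 left over.

2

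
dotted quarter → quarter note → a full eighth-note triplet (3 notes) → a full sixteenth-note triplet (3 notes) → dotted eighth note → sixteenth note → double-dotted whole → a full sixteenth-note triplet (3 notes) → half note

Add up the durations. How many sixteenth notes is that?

Convert each value to sixteenth notes: dotted quarter = 6; quarter note = 4; a full eighth-note triplet (3 notes) (three triplet eighths span one quarter) = 4; a full sixteenth-note triplet (3 notes) (three triplet sixteenths span one eighth) = 2; dotted eighth note = 3; sixteenth note = 1; double-dotted whole = 28; a full sixteenth-note triplet (3 notes) (three triplet sixteenths span one eighth) = 2; half note = 8.
Total: 6 + 4 + 4 + 2 + 3 + 1 + 28 + 2 + 8 = 58 sixteenth notes.

58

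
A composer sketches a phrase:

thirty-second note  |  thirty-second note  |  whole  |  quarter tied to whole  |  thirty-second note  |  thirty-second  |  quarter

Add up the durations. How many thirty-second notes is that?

84

Convert each value to thirty-second notes: thirty-second note = 1; thirty-second note = 1; whole = 32; quarter tied to whole (quarter + whole) = 40; thirty-second note = 1; thirty-second = 1; quarter = 8.
Altogether 1 + 1 + 32 + 40 + 1 + 1 + 8 = 84 thirty-second notes.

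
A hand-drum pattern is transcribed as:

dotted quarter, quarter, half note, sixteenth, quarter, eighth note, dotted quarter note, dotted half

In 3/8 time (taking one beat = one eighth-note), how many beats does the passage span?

21.5

One eighth-note beat = 2 sixteenth notes.
In sixteenth notes: dotted quarter = 6; quarter = 4; half note = 8; sixteenth = 1; quarter = 4; eighth note = 2; dotted quarter note = 6; dotted half = 12.
Adding: 6 + 4 + 8 + 1 + 4 + 2 + 6 + 12 = 43.
43 ÷ 2 = 21.5 beats.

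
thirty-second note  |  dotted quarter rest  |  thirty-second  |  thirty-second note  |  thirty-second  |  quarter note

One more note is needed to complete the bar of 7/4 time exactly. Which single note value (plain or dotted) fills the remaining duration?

whole note

The bar of 7/4 = 56 thirty-second notes.
Working in thirty-second notes: thirty-second note = 1; dotted quarter rest = 12; thirty-second = 1; thirty-second note = 1; thirty-second = 1; quarter note = 8.
Altogether 1 + 12 + 1 + 1 + 1 + 8 = 24.
Remaining: 56 − 24 = 32 thirty-second notes, which is a whole note.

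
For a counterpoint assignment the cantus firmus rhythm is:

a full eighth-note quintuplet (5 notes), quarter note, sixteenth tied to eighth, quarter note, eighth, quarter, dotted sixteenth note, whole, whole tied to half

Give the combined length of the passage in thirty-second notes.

Express everything in thirty-second notes: a full eighth-note quintuplet (5 notes) (five quintuplet eighths span one half) = 16; quarter note = 8; sixteenth tied to eighth (sixteenth + eighth) = 6; quarter note = 8; eighth = 4; quarter = 8; dotted sixteenth note = 3; whole = 32; whole tied to half (whole + half) = 48.
Total: 16 + 8 + 6 + 8 + 4 + 8 + 3 + 32 + 48 = 133 thirty-second notes.

133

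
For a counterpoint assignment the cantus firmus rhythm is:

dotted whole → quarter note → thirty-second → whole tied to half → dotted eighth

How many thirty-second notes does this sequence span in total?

Each duration in thirty-second notes: dotted whole = 48; quarter note = 8; thirty-second = 1; whole tied to half (whole + half) = 48; dotted eighth = 6.
Adding: 48 + 8 + 1 + 48 + 6 = 111 thirty-second notes.

111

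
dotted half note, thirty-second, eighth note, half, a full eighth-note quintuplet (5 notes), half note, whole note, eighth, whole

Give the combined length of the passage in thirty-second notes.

145

In thirty-second notes: dotted half note = 24; thirty-second = 1; eighth note = 4; half = 16; a full eighth-note quintuplet (5 notes) (five quintuplet eighths span one half) = 16; half note = 16; whole note = 32; eighth = 4; whole = 32.
Sum: 24 + 1 + 4 + 16 + 16 + 16 + 32 + 4 + 32 = 145 thirty-second notes.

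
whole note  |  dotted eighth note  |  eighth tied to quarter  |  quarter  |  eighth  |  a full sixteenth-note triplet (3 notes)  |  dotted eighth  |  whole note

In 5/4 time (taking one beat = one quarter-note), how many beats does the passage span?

One quarter-note beat = 4 sixteenth notes.
Each duration in sixteenth notes: whole note = 16; dotted eighth note = 3; eighth tied to quarter (eighth + quarter) = 6; quarter = 4; eighth = 2; a full sixteenth-note triplet (3 notes) (three triplet sixteenths span one eighth) = 2; dotted eighth = 3; whole note = 16.
Adding: 16 + 3 + 6 + 4 + 2 + 2 + 3 + 16 = 52.
52 ÷ 4 = 13 beats.

13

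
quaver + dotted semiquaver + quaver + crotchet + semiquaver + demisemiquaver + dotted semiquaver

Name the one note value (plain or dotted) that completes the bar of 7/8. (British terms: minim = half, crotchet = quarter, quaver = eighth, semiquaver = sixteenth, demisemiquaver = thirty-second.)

dotted sixteenth note

The bar of 7/8 = 28 thirty-second notes.
Working in thirty-second notes: quaver = 4; dotted semiquaver = 3; quaver = 4; crotchet = 8; semiquaver = 2; demisemiquaver = 1; dotted semiquaver = 3.
Total: 4 + 3 + 4 + 8 + 2 + 1 + 3 = 25.
Remaining: 28 − 25 = 3 thirty-second notes, which is a dotted sixteenth note.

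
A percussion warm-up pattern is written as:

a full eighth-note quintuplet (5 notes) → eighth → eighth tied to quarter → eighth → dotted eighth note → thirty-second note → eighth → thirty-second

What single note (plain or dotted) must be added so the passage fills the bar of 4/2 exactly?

The bar of 4/2 = 64 thirty-second notes.
Express everything in thirty-second notes: a full eighth-note quintuplet (5 notes) (five quintuplet eighths span one half) = 16; eighth = 4; eighth tied to quarter (eighth + quarter) = 12; eighth = 4; dotted eighth note = 6; thirty-second note = 1; eighth = 4; thirty-second = 1.
Sum: 16 + 4 + 12 + 4 + 6 + 1 + 4 + 1 = 48.
Remaining: 64 − 48 = 16 thirty-second notes, which is a half note.

half note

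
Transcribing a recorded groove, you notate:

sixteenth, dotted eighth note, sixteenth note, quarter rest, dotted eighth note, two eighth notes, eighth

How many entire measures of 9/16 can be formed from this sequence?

2

One bar of 9/16 = 9 sixteenth notes.
Working in sixteenth notes: sixteenth = 1; dotted eighth note = 3; sixteenth note = 1; quarter rest = 4; dotted eighth note = 3; eighth note = 2; eighth note = 2; eighth = 2.
Adding: 1 + 3 + 1 + 4 + 3 + 2 + 2 + 2 = 18.
18 ÷ 9 = 2 complete bars with 0 left over.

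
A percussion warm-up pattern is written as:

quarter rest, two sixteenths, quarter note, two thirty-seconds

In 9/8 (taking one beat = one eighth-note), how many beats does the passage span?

5.5

One eighth-note beat = 4 thirty-second notes.
Working in thirty-second notes: quarter rest = 8; sixteenth = 2; sixteenth = 2; quarter note = 8; thirty-second = 1; thirty-second = 1.
Total: 8 + 2 + 2 + 8 + 1 + 1 = 22.
22 ÷ 4 = 5.5 beats.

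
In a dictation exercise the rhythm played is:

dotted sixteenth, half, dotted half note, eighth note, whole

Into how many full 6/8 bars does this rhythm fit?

One bar of 6/8 = 24 thirty-second notes.
Express everything in thirty-second notes: dotted sixteenth = 3; half = 16; dotted half note = 24; eighth note = 4; whole = 32.
Altogether 3 + 16 + 24 + 4 + 32 = 79.
79 ÷ 24 = 3 complete bars with 7 left over.

3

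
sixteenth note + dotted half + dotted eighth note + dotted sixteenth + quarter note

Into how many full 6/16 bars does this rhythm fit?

One bar of 6/16 = 12 thirty-second notes.
Each duration in thirty-second notes: sixteenth note = 2; dotted half = 24; dotted eighth note = 6; dotted sixteenth = 3; quarter note = 8.
Sum: 2 + 24 + 6 + 3 + 8 = 43.
43 ÷ 12 = 3 complete bars with 7 left over.

3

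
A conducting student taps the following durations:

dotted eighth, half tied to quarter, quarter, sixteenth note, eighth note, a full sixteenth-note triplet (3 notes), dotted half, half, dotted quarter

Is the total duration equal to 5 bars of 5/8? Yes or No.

One bar of 5/8 = 10 sixteenth notes, so 5 bars = 50.
Convert each value to sixteenth notes: dotted eighth = 3; half tied to quarter (half + quarter) = 12; quarter = 4; sixteenth note = 1; eighth note = 2; a full sixteenth-note triplet (3 notes) (three triplet sixteenths span one eighth) = 2; dotted half = 12; half = 8; dotted quarter = 6.
Sum: 3 + 12 + 4 + 1 + 2 + 2 + 12 + 8 + 6 = 50.
50 equals 50, so the answer is Yes.

Yes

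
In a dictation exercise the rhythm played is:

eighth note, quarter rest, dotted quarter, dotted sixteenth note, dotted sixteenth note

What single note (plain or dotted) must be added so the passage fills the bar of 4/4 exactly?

sixteenth note

The bar of 4/4 = 32 thirty-second notes.
Convert each value to thirty-second notes: eighth note = 4; quarter rest = 8; dotted quarter = 12; dotted sixteenth note = 3; dotted sixteenth note = 3.
Adding: 4 + 8 + 12 + 3 + 3 = 30.
Remaining: 32 − 30 = 2 thirty-second notes, which is a sixteenth note.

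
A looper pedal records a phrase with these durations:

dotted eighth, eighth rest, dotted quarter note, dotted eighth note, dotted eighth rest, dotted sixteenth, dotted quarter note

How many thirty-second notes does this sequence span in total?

49

In thirty-second notes: dotted eighth = 6; eighth rest = 4; dotted quarter note = 12; dotted eighth note = 6; dotted eighth rest = 6; dotted sixteenth = 3; dotted quarter note = 12.
Altogether 6 + 4 + 12 + 6 + 6 + 3 + 12 = 49 thirty-second notes.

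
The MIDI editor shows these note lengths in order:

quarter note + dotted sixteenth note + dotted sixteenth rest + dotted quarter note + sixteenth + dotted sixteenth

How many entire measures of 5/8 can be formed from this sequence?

One bar of 5/8 = 20 thirty-second notes.
In thirty-second notes: quarter note = 8; dotted sixteenth note = 3; dotted sixteenth rest = 3; dotted quarter note = 12; sixteenth = 2; dotted sixteenth = 3.
Altogether 8 + 3 + 3 + 12 + 2 + 3 = 31.
31 ÷ 20 = 1 complete bar with 11 left over.

1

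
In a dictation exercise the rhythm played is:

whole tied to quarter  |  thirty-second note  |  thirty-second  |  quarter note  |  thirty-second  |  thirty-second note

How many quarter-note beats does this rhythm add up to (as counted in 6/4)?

6.5

One quarter-note beat = 8 thirty-second notes.
Working in thirty-second notes: whole tied to quarter (whole + quarter) = 40; thirty-second note = 1; thirty-second = 1; quarter note = 8; thirty-second = 1; thirty-second note = 1.
Total: 40 + 1 + 1 + 8 + 1 + 1 = 52.
52 ÷ 8 = 6.5 beats.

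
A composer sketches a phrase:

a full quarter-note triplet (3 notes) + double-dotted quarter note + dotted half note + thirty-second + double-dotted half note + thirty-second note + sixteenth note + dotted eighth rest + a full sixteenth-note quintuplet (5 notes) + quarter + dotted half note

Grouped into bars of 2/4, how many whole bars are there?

One bar of 2/4 = 16 thirty-second notes.
Working in thirty-second notes: a full quarter-note triplet (3 notes) (three triplet quarters span one half) = 16; double-dotted quarter note = 14; dotted half note = 24; thirty-second = 1; double-dotted half note = 28; thirty-second note = 1; sixteenth note = 2; dotted eighth rest = 6; a full sixteenth-note quintuplet (5 notes) (five quintuplet sixteenths span one quarter) = 8; quarter = 8; dotted half note = 24.
Total: 16 + 14 + 24 + 1 + 28 + 1 + 2 + 6 + 8 + 8 + 24 = 132.
132 ÷ 16 = 8 complete bars with 4 left over.

8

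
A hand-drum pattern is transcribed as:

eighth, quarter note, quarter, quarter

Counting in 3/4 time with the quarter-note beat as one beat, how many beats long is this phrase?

3.5

One quarter-note beat = 2 eighth notes.
Each duration in eighth notes: eighth = 1; quarter note = 2; quarter = 2; quarter = 2.
Sum: 1 + 2 + 2 + 2 = 7.
7 ÷ 2 = 3.5 beats.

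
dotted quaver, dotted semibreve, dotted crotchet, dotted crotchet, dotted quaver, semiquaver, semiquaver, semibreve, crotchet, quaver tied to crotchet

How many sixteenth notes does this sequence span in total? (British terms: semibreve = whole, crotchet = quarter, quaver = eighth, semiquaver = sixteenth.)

Express everything in sixteenth notes: dotted quaver = 3; dotted semibreve = 24; dotted crotchet = 6; dotted crotchet = 6; dotted quaver = 3; semiquaver = 1; semiquaver = 1; semibreve = 16; crotchet = 4; quaver tied to crotchet (quaver + crotchet) = 6.
Altogether 3 + 24 + 6 + 6 + 3 + 1 + 1 + 16 + 4 + 6 = 70 sixteenth notes.

70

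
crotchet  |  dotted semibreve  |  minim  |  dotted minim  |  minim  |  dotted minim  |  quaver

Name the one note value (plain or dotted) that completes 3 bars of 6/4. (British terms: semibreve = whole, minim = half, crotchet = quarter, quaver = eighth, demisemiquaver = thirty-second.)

3 bars of 6/4 = 36 eighth notes.
In eighth notes: crotchet = 2; dotted semibreve = 12; minim = 4; dotted minim = 6; minim = 4; dotted minim = 6; quaver = 1.
Sum: 2 + 12 + 4 + 6 + 4 + 6 + 1 = 35.
Remaining: 36 − 35 = 1 eighth note, which is a eighth note.

eighth note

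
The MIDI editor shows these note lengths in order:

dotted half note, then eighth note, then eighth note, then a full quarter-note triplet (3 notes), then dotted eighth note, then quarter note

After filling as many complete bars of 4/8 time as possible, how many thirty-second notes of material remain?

14

One bar of 4/8 = 8 sixteenth notes.
In sixteenth notes: dotted half note = 12; eighth note = 2; eighth note = 2; a full quarter-note triplet (3 notes) (three triplet quarters span one half) = 8; dotted eighth note = 3; quarter note = 4.
Sum: 12 + 2 + 2 + 8 + 3 + 4 = 31.
31 ÷ 8 = 3 complete bars with 7 sixteenth notes remaining = 14 thirty-second notes.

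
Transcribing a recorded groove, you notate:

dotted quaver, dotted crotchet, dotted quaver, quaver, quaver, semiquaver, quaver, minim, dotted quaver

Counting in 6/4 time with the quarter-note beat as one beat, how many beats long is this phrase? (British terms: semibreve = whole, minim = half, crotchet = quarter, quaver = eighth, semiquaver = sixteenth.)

7.5

One quarter-note beat = 4 sixteenth notes.
Each duration in sixteenth notes: dotted quaver = 3; dotted crotchet = 6; dotted quaver = 3; quaver = 2; quaver = 2; semiquaver = 1; quaver = 2; minim = 8; dotted quaver = 3.
Adding: 3 + 6 + 3 + 2 + 2 + 1 + 2 + 8 + 3 = 30.
30 ÷ 4 = 7.5 beats.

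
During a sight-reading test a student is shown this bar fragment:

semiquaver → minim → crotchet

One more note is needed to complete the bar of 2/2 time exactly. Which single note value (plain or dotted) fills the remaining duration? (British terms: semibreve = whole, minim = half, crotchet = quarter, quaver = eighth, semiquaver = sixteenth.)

The bar of 2/2 = 16 sixteenth notes.
Convert each value to sixteenth notes: semiquaver = 1; minim = 8; crotchet = 4.
Total: 1 + 8 + 4 = 13.
Remaining: 16 − 13 = 3 sixteenth notes, which is a dotted eighth note.

dotted eighth note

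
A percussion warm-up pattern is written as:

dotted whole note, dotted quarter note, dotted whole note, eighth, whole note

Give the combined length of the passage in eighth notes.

Working in eighth notes: dotted whole note = 12; dotted quarter note = 3; dotted whole note = 12; eighth = 1; whole note = 8.
Altogether 12 + 3 + 12 + 1 + 8 = 36 eighth notes.

36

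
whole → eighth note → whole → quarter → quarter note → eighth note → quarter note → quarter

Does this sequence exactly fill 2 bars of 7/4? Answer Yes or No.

No

One bar of 7/4 = 14 eighth notes, so 2 bars = 28.
Each duration in eighth notes: whole = 8; eighth note = 1; whole = 8; quarter = 2; quarter note = 2; eighth note = 1; quarter note = 2; quarter = 2.
Altogether 8 + 1 + 8 + 2 + 2 + 1 + 2 + 2 = 26.
26 falls short of 28, so the answer is No.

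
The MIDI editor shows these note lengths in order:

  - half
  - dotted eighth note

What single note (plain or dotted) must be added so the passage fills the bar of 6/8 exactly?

sixteenth note

The bar of 6/8 = 12 sixteenth notes.
Working in sixteenth notes: half = 8; dotted eighth note = 3.
Altogether 8 + 3 = 11.
Remaining: 12 − 11 = 1 sixteenth note, which is a sixteenth note.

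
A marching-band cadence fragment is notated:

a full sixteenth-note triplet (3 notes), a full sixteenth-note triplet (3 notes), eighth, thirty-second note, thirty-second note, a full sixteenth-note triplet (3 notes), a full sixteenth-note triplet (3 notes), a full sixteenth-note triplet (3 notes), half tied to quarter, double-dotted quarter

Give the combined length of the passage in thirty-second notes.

64

Express everything in thirty-second notes: a full sixteenth-note triplet (3 notes) (three triplet sixteenths span one eighth) = 4; a full sixteenth-note triplet (3 notes) (three triplet sixteenths span one eighth) = 4; eighth = 4; thirty-second note = 1; thirty-second note = 1; a full sixteenth-note triplet (3 notes) (three triplet sixteenths span one eighth) = 4; a full sixteenth-note triplet (3 notes) (three triplet sixteenths span one eighth) = 4; a full sixteenth-note triplet (3 notes) (three triplet sixteenths span one eighth) = 4; half tied to quarter (half + quarter) = 24; double-dotted quarter = 14.
Sum: 4 + 4 + 4 + 1 + 1 + 4 + 4 + 4 + 24 + 14 = 64 thirty-second notes.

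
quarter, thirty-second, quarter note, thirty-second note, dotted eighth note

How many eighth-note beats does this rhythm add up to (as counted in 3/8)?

6

One eighth-note beat = 4 thirty-second notes.
Working in thirty-second notes: quarter = 8; thirty-second = 1; quarter note = 8; thirty-second note = 1; dotted eighth note = 6.
Altogether 8 + 1 + 8 + 1 + 6 = 24.
24 ÷ 4 = 6 beats.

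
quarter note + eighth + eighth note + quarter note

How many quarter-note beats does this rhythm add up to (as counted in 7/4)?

3

One quarter-note beat = 2 eighth notes.
Working in eighth notes: quarter note = 2; eighth = 1; eighth note = 1; quarter note = 2.
Adding: 2 + 1 + 1 + 2 = 6.
6 ÷ 2 = 3 beats.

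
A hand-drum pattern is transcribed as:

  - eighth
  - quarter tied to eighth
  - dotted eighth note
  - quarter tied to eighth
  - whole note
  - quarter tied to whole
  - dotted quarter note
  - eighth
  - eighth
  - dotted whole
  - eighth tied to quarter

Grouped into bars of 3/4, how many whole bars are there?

One bar of 3/4 = 12 sixteenth notes.
Convert each value to sixteenth notes: eighth = 2; quarter tied to eighth (quarter + eighth) = 6; dotted eighth note = 3; quarter tied to eighth (quarter + eighth) = 6; whole note = 16; quarter tied to whole (quarter + whole) = 20; dotted quarter note = 6; eighth = 2; eighth = 2; dotted whole = 24; eighth tied to quarter (eighth + quarter) = 6.
Total: 2 + 6 + 3 + 6 + 16 + 20 + 6 + 2 + 2 + 24 + 6 = 93.
93 ÷ 12 = 7 complete bars with 9 left over.

7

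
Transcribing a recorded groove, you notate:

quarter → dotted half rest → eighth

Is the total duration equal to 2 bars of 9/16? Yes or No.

Yes

One bar of 9/16 = 9 sixteenth notes, so 2 bars = 18.
Each duration in sixteenth notes: quarter = 4; dotted half rest = 12; eighth = 2.
Adding: 4 + 12 + 2 = 18.
18 equals 18, so the answer is Yes.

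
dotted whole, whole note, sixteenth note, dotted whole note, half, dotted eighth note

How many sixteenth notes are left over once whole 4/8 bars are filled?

One bar of 4/8 = 8 sixteenth notes.
Convert each value to sixteenth notes: dotted whole = 24; whole note = 16; sixteenth note = 1; dotted whole note = 24; half = 8; dotted eighth note = 3.
Adding: 24 + 16 + 1 + 24 + 8 + 3 = 76.
76 ÷ 8 = 9 complete bars with 4 sixteenth notes remaining.

4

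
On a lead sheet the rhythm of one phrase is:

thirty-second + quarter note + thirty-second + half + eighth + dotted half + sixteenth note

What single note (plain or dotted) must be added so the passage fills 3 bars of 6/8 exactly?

half note

3 bars of 6/8 = 72 thirty-second notes.
Convert each value to thirty-second notes: thirty-second = 1; quarter note = 8; thirty-second = 1; half = 16; eighth = 4; dotted half = 24; sixteenth note = 2.
Altogether 1 + 8 + 1 + 16 + 4 + 24 + 2 = 56.
Remaining: 72 − 56 = 16 thirty-second notes, which is a half note.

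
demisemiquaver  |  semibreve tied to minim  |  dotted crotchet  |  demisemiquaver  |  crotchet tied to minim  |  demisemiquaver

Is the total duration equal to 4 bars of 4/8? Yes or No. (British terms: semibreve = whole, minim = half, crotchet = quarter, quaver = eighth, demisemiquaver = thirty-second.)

No

One bar of 4/8 = 16 thirty-second notes, so 4 bars = 64.
Each duration in thirty-second notes: demisemiquaver = 1; semibreve tied to minim (semibreve + minim) = 48; dotted crotchet = 12; demisemiquaver = 1; crotchet tied to minim (crotchet + minim) = 24; demisemiquaver = 1.
Sum: 1 + 48 + 12 + 1 + 24 + 1 = 87.
87 exceeds 64, so the answer is No.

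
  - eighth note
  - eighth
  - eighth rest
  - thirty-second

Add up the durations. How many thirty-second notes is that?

Convert each value to thirty-second notes: eighth note = 4; eighth = 4; eighth rest = 4; thirty-second = 1.
Total: 4 + 4 + 4 + 1 = 13 thirty-second notes.

13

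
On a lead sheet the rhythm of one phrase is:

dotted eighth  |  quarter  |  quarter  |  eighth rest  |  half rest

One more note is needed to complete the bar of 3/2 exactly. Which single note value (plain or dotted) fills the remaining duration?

The bar of 3/2 = 24 sixteenth notes.
Express everything in sixteenth notes: dotted eighth = 3; quarter = 4; quarter = 4; eighth rest = 2; half rest = 8.
Altogether 3 + 4 + 4 + 2 + 8 = 21.
Remaining: 24 − 21 = 3 sixteenth notes, which is a dotted eighth note.

dotted eighth note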